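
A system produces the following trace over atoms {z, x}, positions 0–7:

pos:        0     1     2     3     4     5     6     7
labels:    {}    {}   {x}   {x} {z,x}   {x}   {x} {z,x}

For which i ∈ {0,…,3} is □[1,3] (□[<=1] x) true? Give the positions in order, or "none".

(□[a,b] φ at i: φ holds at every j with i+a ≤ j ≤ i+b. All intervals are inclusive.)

1, 2, 3

Evaluate at each i in [0,3]:
  i=0: ✗ (fails at j=1)
  i=1: ✓ (all of [2,4])
  i=2: ✓ (all of [3,5])
  i=3: ✓ (all of [4,6])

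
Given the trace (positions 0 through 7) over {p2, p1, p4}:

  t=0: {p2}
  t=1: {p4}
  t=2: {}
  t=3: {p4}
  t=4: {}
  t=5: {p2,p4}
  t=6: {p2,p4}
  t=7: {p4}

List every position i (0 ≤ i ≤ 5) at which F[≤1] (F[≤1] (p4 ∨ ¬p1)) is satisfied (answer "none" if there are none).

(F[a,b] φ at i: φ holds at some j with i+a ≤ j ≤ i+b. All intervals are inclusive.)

Evaluate at each i in [0,5]:
  i=0: ✓ (witness j=0)
  i=1: ✓ (witness j=1)
  i=2: ✓ (witness j=2)
  i=3: ✓ (witness j=3)
  i=4: ✓ (witness j=4)
  i=5: ✓ (witness j=5)

0, 1, 2, 3, 4, 5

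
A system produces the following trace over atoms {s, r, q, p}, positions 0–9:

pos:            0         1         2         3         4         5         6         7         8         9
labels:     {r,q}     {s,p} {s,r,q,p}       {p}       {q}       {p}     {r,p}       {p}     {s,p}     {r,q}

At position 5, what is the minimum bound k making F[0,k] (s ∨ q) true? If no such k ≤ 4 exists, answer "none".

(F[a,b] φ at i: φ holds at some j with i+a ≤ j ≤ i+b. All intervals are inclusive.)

Scan j = 5,6,… for (s ∨ q):
  j=5: fails
  j=6: fails
  j=7: fails
  j=8: holds
First hit at j=8, so smallest k = 8-5 = 3.

3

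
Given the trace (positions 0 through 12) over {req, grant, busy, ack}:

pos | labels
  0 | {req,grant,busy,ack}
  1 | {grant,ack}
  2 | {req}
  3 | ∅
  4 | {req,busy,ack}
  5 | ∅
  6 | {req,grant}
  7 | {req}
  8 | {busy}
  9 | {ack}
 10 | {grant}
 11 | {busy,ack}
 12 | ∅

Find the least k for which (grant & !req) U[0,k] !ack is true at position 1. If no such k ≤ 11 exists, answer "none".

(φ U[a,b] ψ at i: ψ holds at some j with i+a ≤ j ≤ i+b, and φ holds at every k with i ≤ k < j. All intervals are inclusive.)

1

Need earliest j ≥ 1 with !ack, and (grant & !req) at every k in [1,j-1].
  j=1: rhs fails.
  j=2: rhs holds; lhs holds on [1,1]. k = 1.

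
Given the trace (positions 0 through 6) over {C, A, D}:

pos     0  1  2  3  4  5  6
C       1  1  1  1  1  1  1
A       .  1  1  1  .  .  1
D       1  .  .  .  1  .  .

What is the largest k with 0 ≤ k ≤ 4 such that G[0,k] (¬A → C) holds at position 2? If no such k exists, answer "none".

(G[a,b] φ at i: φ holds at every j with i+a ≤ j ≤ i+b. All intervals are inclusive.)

4

(¬A → C) must hold from j=2 onward; find where it first fails.
  j=2: holds
  j=3: holds
  j=4: holds
  j=5: holds
  j=6: holds
Holds through j=6; largest k = 4.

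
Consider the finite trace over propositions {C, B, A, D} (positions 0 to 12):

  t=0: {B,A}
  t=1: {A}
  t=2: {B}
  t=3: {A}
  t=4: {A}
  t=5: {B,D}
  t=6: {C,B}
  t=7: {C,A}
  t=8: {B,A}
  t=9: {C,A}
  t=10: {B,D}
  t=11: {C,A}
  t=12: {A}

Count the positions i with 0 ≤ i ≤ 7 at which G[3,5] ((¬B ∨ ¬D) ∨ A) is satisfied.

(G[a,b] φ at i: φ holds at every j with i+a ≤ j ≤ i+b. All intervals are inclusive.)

Evaluate at each i in [0,7]:
  i=0: ✗ (fails at j=5)
  i=1: ✗ (fails at j=5)
  i=2: ✗ (fails at j=5)
  i=3: ✓ (all of [6,8])
  i=4: ✓ (all of [7,9])
  i=5: ✗ (fails at j=10)
  i=6: ✗ (fails at j=10)
  i=7: ✗ (fails at j=10)
Positions where it holds: {3, 4} → 2.

2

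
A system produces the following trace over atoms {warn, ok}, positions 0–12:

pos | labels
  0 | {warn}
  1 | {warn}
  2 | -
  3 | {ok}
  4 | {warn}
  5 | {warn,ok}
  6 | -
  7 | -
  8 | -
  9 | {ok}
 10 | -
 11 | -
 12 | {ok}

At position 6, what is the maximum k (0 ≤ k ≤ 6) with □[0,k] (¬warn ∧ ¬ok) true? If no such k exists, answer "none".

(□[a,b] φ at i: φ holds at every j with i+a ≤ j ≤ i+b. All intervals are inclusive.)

2

(¬warn ∧ ¬ok) must hold from j=6 onward; find where it first fails.
  j=6: holds
  j=7: holds
  j=8: holds
  j=9: fails
Holds on [6,8], so largest k = 2.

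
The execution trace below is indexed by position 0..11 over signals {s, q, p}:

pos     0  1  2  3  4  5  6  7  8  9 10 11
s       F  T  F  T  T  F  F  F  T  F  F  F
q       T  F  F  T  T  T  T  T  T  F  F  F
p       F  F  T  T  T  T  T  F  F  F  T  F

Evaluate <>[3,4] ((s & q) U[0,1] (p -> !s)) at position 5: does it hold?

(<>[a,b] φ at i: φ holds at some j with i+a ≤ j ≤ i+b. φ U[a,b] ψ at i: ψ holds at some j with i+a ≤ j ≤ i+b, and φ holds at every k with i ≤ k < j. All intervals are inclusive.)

Yes

Check ((s & q) U[0,1] (p -> !s)) at each j in [8,9]:
  j=8: holds
  j=9: holds
Found at j=8 → formula holds.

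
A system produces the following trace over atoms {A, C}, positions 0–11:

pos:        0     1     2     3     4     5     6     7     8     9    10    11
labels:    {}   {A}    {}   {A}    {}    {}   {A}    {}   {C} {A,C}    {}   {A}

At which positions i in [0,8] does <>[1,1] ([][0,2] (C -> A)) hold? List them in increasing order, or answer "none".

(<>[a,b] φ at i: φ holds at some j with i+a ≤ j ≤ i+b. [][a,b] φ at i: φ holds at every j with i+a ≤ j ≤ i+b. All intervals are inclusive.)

Evaluate at each i in [0,8]:
  i=0: ✓ (witness j=1)
  i=1: ✓ (witness j=2)
  i=2: ✓ (witness j=3)
  i=3: ✓ (witness j=4)
  i=4: ✓ (witness j=5)
  i=5: ✗ (none in [6,6])
  i=6: ✗ (none in [7,7])
  i=7: ✗ (none in [8,8])
  i=8: ✓ (witness j=9)

0, 1, 2, 3, 4, 8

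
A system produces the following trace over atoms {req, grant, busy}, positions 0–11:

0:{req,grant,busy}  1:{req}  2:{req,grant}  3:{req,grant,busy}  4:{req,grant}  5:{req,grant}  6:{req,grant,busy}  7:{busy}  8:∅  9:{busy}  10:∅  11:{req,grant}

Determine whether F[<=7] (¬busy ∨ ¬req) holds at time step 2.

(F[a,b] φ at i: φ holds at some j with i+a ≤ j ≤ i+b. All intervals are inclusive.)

Check (¬busy ∨ ¬req) at each j in [2,9]:
  j=2: true
  j=3: false
  j=4: true
  j=5: true
  j=6: false
  j=7: true
  j=8: true
  j=9: true
Found at j=2 → formula holds.

True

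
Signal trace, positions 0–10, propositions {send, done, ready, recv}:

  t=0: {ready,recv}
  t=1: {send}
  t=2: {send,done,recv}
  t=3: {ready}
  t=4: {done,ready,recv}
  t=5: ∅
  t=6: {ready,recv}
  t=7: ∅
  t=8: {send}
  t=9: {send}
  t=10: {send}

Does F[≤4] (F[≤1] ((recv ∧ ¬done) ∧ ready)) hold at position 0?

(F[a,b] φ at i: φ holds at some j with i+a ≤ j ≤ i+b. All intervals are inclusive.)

Holds

Check F[≤1] ((recv ∧ ¬done) ∧ ready) at each j in [0,4]:
  j=0: holds (witness at 0)
  j=1: fails (none in [1,2])
  j=2: fails (none in [2,3])
  j=3: fails (none in [3,4])
  j=4: fails (none in [4,5])
Found at j=0 → formula holds.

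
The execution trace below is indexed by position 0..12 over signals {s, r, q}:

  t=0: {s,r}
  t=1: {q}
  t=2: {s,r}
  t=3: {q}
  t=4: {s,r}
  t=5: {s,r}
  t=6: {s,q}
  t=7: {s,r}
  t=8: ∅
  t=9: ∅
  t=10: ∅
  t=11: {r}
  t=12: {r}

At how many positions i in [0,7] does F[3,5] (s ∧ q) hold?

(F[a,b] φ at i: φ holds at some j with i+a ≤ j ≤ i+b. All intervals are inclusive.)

Evaluate at each i in [0,7]:
  i=0: ✗ (none in [3,5])
  i=1: ✓ (witness j=6)
  i=2: ✓ (witness j=6)
  i=3: ✓ (witness j=6)
  i=4: ✗ (none in [7,9])
  i=5: ✗ (none in [8,10])
  i=6: ✗ (none in [9,11])
  i=7: ✗ (none in [10,12])
Positions where it holds: {1, 2, 3} → 3.

3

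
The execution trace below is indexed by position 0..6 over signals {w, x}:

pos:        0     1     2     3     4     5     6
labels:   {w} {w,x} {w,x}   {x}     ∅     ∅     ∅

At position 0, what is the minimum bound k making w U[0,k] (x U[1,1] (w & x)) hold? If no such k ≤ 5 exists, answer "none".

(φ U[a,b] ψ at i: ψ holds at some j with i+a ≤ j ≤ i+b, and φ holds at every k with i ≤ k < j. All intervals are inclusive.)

Need earliest j ≥ 0 with (x U[1,1] (w & x)), and w at every k in [0,j-1].
  j=0: rhs fails.
  j=1: rhs holds; lhs holds on [0,0]. k = 1.

1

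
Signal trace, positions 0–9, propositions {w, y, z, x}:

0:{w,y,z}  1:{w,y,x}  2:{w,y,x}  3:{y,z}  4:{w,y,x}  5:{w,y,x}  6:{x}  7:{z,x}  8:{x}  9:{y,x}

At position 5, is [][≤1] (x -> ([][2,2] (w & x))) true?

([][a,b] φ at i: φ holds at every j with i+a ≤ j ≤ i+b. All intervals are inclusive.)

No

Check (x -> ([][2,2] (w & x))) at every j in [5,6]:
  j=5: antecedent true; consequent fails at 7 → ✗
  j=6: antecedent true; consequent fails at 8 → ✗
Fails at j=5 → formula fails.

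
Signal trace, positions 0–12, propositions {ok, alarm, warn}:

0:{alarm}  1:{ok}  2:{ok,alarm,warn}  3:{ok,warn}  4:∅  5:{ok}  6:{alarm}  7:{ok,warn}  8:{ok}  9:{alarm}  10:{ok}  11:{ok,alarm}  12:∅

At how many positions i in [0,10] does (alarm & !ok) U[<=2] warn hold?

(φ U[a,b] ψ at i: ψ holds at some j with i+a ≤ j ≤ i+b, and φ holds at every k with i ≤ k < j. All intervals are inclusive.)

Evaluate at each i in [0,10]:
  i=0: ✗ (lhs fails at k=1 before rhs at j=2)
  i=1: ✗ (lhs fails at k=1 before rhs at j=2)
  i=2: ✓ (rhs at j=2)
  i=3: ✓ (rhs at j=3)
  i=4: ✗ (no rhs in [4,6])
  i=5: ✗ (lhs fails at k=5 before rhs at j=7)
  i=6: ✓ (rhs at j=7; lhs holds on [6,6])
  i=7: ✓ (rhs at j=7)
  i=8: ✗ (no rhs in [8,10])
  i=9: ✗ (no rhs in [9,11])
  i=10: ✗ (no rhs in [10,12])
Positions where it holds: {2, 3, 6, 7} → 4.

4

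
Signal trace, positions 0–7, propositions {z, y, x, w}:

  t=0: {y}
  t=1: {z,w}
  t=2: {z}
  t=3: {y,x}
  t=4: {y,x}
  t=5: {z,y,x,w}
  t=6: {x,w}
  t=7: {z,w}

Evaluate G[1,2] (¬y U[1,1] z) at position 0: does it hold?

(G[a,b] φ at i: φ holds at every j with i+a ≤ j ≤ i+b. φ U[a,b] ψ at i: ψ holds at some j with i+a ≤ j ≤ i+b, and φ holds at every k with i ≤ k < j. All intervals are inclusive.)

No

Check (¬y U[1,1] z) at every j in [1,2]:
  j=1: holds
  j=2: fails
Fails at j=2 → formula fails.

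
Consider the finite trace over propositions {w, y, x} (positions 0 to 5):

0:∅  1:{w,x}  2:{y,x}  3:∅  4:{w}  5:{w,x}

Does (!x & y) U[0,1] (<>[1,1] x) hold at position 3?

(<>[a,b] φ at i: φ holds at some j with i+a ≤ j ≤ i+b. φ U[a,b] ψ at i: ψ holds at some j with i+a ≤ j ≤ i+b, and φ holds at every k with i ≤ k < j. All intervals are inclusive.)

Need some j in [3,4] with <>[1,1] x, and (!x & y) at every k in [3,j-1].
  j=3: <>[1,1] x — fails (none in [4,4]).
  j=4: <>[1,1] x holds, but (!x & y) fails at k=3 → not this j.
No j in the window works → until fails.

False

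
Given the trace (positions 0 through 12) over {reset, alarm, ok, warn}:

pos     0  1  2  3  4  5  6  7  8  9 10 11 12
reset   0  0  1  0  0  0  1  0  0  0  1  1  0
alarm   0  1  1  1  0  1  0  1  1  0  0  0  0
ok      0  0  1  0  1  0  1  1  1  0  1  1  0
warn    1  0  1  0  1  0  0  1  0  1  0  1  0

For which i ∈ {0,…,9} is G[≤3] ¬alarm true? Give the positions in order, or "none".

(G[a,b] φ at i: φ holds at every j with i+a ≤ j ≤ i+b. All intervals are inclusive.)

Evaluate at each i in [0,9]:
  i=0: ✗ (fails at j=1)
  i=1: ✗ (fails at j=1)
  i=2: ✗ (fails at j=2)
  i=3: ✗ (fails at j=3)
  i=4: ✗ (fails at j=5)
  i=5: ✗ (fails at j=5)
  i=6: ✗ (fails at j=7)
  i=7: ✗ (fails at j=7)
  i=8: ✗ (fails at j=8)
  i=9: ✓ (all of [9,12])

9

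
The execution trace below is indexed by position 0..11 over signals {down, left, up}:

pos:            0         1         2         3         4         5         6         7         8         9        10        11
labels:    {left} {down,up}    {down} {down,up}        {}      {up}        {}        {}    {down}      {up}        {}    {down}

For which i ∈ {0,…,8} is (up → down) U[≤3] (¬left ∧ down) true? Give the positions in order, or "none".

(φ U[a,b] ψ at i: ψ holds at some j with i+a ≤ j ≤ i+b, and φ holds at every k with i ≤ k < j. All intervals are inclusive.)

Evaluate at each i in [0,8]:
  i=0: ✓ (rhs at j=1; lhs holds on [0,0])
  i=1: ✓ (rhs at j=1)
  i=2: ✓ (rhs at j=2)
  i=3: ✓ (rhs at j=3)
  i=4: ✗ (no rhs in [4,7])
  i=5: ✗ (lhs fails at k=5 before rhs at j=8)
  i=6: ✓ (rhs at j=8; lhs holds on [6,7])
  i=7: ✓ (rhs at j=8; lhs holds on [7,7])
  i=8: ✓ (rhs at j=8)

0, 1, 2, 3, 6, 7, 8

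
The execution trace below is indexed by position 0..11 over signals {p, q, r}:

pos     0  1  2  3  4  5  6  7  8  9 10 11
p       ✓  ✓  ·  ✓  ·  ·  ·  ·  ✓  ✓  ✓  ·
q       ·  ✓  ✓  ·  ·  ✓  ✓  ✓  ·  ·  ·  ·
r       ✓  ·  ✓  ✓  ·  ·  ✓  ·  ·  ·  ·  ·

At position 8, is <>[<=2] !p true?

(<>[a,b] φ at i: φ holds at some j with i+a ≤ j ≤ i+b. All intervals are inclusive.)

Check !p at each j in [8,10]:
  j=8: false
  j=9: false
  j=10: false
No position in the window satisfies it → formula fails.

No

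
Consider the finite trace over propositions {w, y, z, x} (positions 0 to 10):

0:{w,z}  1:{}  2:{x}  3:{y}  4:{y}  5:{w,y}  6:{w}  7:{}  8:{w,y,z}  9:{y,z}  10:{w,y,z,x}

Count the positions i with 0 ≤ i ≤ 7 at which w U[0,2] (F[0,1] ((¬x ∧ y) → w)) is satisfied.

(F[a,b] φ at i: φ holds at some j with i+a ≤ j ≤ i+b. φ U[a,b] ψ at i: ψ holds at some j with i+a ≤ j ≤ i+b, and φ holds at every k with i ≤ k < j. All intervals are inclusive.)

7

Evaluate at each i in [0,7]:
  i=0: ✓ (rhs at j=0)
  i=1: ✓ (rhs at j=1)
  i=2: ✓ (rhs at j=2)
  i=3: ✗ (lhs fails at k=3 before rhs at j=4)
  i=4: ✓ (rhs at j=4)
  i=5: ✓ (rhs at j=5)
  i=6: ✓ (rhs at j=6)
  i=7: ✓ (rhs at j=7)
Positions where it holds: {0, 1, 2, 4, 5, 6, 7} → 7.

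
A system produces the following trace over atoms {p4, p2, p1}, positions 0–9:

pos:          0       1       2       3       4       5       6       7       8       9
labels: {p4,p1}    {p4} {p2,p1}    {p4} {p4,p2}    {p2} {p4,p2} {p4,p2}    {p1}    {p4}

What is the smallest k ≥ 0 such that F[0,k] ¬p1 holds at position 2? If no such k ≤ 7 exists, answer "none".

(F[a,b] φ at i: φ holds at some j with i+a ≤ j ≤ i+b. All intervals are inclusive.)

Scan j = 2,3,… for ¬p1:
  j=2: fails
  j=3: holds
First hit at j=3, so smallest k = 3-2 = 1.

1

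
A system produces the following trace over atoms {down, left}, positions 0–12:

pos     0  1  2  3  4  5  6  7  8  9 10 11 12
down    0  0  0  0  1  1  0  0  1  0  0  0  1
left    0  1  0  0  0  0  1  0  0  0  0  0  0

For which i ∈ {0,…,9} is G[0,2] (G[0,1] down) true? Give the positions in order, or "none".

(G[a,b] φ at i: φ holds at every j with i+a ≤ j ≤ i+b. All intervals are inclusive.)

Evaluate at each i in [0,9]:
  i=0: ✗ (fails at j=0)
  i=1: ✗ (fails at j=1)
  i=2: ✗ (fails at j=2)
  i=3: ✗ (fails at j=3)
  i=4: ✗ (fails at j=5)
  i=5: ✗ (fails at j=5)
  i=6: ✗ (fails at j=6)
  i=7: ✗ (fails at j=7)
  i=8: ✗ (fails at j=8)
  i=9: ✗ (fails at j=9)

none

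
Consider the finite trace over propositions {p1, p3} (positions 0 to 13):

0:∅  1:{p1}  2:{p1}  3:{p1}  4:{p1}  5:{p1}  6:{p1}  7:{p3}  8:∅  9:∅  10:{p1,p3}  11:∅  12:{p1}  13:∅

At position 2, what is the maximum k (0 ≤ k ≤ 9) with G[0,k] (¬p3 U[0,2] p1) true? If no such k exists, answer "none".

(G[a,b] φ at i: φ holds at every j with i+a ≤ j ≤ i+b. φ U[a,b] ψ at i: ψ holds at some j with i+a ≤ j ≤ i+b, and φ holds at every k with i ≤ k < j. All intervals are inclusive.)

(¬p3 U[0,2] p1) must hold from j=2 onward; find where it first fails.
  j=2: holds
  j=3: holds
  j=4: holds
  j=5: holds
  j=6: holds
  j=7: fails
Holds on [2,6], so largest k = 4.

4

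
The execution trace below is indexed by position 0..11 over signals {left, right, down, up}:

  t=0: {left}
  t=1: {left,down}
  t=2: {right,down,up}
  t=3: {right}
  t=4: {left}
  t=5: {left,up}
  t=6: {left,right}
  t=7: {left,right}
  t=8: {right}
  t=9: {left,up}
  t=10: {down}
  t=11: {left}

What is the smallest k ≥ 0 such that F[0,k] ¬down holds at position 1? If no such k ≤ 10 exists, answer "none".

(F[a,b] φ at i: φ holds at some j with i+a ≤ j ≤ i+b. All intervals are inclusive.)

2

Scan j = 1,2,… for ¬down:
  j=1: fails
  j=2: fails
  j=3: holds
First hit at j=3, so smallest k = 3-1 = 2.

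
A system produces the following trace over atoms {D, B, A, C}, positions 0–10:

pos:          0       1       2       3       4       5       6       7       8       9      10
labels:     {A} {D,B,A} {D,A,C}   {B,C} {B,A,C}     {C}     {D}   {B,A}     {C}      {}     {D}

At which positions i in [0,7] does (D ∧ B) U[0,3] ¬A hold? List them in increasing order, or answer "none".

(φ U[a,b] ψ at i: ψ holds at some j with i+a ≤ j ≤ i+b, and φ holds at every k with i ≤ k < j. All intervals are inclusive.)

Evaluate at each i in [0,7]:
  i=0: ✗ (lhs fails at k=0 before rhs at j=3)
  i=1: ✗ (lhs fails at k=2 before rhs at j=3)
  i=2: ✗ (lhs fails at k=2 before rhs at j=3)
  i=3: ✓ (rhs at j=3)
  i=4: ✗ (lhs fails at k=4 before rhs at j=5)
  i=5: ✓ (rhs at j=5)
  i=6: ✓ (rhs at j=6)
  i=7: ✗ (lhs fails at k=7 before rhs at j=8)

3, 5, 6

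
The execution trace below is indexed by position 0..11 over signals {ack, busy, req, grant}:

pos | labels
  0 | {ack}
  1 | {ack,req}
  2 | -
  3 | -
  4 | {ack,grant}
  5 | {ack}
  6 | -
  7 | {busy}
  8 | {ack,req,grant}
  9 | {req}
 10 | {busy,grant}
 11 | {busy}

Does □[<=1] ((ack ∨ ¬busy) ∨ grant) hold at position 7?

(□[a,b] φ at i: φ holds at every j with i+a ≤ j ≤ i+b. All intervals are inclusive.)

Check ((ack ∨ ¬busy) ∨ grant) at every j in [7,8]:
  j=7: false
  j=8: true
Fails at j=7 → formula fails.

No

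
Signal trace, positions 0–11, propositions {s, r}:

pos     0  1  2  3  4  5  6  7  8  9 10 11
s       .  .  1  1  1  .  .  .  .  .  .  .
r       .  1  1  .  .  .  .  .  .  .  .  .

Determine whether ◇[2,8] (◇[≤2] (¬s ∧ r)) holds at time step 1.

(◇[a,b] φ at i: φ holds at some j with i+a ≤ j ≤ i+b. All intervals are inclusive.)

Does not hold

Check ◇[≤2] (¬s ∧ r) at each j in [3,9]:
  j=3: fails (none in [3,5])
  j=4: fails (none in [4,6])
  j=5: fails (none in [5,7])
  j=6: fails (none in [6,8])
  j=7: fails (none in [7,9])
  j=8: fails (none in [8,10])
  j=9: fails (none in [9,11])
No position in the window satisfies it → formula fails.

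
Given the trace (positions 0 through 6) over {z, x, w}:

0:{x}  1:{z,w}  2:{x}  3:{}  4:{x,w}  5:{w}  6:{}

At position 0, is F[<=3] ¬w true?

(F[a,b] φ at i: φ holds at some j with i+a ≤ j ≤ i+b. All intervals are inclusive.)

Check ¬w at each j in [0,3]:
  j=0: true
  j=1: false
  j=2: true
  j=3: true
Found at j=0 → formula holds.

Yes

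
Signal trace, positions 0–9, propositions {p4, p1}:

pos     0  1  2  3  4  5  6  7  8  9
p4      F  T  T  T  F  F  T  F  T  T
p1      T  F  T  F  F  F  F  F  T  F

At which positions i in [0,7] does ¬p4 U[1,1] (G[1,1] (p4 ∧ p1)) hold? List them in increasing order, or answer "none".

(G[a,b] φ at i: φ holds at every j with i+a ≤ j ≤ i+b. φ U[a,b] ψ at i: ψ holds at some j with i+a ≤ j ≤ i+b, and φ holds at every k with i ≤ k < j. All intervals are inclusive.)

0

Evaluate at each i in [0,7]:
  i=0: ✓ (rhs at j=1; lhs holds on [0,0])
  i=1: ✗ (no rhs in [2,2])
  i=2: ✗ (no rhs in [3,3])
  i=3: ✗ (no rhs in [4,4])
  i=4: ✗ (no rhs in [5,5])
  i=5: ✗ (no rhs in [6,6])
  i=6: ✗ (lhs fails at k=6 before rhs at j=7)
  i=7: ✗ (no rhs in [8,8])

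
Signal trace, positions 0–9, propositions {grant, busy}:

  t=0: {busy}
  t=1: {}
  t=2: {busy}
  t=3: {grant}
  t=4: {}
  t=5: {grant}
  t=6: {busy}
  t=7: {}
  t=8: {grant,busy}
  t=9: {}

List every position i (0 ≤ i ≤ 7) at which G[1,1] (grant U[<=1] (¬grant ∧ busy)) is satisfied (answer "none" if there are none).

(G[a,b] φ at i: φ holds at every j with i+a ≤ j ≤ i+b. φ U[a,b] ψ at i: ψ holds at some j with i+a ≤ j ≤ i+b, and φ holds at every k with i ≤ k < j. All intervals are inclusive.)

1, 4, 5

Evaluate at each i in [0,7]:
  i=0: ✗ (fails at j=1)
  i=1: ✓ (all of [2,2])
  i=2: ✗ (fails at j=3)
  i=3: ✗ (fails at j=4)
  i=4: ✓ (all of [5,5])
  i=5: ✓ (all of [6,6])
  i=6: ✗ (fails at j=7)
  i=7: ✗ (fails at j=8)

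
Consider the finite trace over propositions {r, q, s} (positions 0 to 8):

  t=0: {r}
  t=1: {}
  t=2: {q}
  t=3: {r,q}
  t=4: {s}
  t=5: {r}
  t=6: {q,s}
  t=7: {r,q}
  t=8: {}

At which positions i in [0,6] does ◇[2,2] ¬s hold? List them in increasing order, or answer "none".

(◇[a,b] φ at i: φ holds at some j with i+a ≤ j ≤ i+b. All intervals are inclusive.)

0, 1, 3, 5, 6

Evaluate at each i in [0,6]:
  i=0: ✓ (witness j=2)
  i=1: ✓ (witness j=3)
  i=2: ✗ (none in [4,4])
  i=3: ✓ (witness j=5)
  i=4: ✗ (none in [6,6])
  i=5: ✓ (witness j=7)
  i=6: ✓ (witness j=8)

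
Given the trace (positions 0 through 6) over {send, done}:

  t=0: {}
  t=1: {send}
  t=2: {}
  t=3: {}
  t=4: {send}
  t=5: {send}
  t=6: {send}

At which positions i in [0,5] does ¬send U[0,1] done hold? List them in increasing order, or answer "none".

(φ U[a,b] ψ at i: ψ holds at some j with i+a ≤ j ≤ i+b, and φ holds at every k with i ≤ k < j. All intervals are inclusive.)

none

Evaluate at each i in [0,5]:
  i=0: ✗ (no rhs in [0,1])
  i=1: ✗ (no rhs in [1,2])
  i=2: ✗ (no rhs in [2,3])
  i=3: ✗ (no rhs in [3,4])
  i=4: ✗ (no rhs in [4,5])
  i=5: ✗ (no rhs in [5,6])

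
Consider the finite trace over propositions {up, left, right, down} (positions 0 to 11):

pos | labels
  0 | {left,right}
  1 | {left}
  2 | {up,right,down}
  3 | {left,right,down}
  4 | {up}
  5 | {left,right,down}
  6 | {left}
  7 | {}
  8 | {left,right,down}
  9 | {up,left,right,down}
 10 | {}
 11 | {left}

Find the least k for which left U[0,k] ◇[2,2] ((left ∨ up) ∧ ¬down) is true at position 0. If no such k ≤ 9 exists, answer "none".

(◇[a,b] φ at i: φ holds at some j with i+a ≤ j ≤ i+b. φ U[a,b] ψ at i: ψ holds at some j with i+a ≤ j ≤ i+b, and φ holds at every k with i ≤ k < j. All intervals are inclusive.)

2

Need earliest j ≥ 0 with ◇[2,2] ((left ∨ up) ∧ ¬down), and left at every k in [0,j-1].
  j=0: rhs fails.
  j=1: rhs fails.
  j=2: rhs holds; lhs holds on [0,1]. k = 2.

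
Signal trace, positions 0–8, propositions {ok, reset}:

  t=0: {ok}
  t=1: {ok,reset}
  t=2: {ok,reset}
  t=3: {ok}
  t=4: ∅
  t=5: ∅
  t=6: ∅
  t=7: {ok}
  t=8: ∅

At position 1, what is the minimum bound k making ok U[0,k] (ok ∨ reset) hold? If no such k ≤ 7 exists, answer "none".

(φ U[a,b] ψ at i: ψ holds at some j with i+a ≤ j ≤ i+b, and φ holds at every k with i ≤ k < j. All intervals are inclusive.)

Need earliest j ≥ 1 with (ok ∨ reset), and ok at every k in [1,j-1].
  j=1: rhs holds (empty prefix). k = 0.

0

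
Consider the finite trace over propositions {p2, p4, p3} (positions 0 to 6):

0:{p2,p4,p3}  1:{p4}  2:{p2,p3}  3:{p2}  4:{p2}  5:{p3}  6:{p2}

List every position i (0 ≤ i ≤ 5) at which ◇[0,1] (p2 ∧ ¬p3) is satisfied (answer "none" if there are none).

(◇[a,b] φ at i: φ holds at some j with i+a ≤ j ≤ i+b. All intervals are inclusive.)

Evaluate at each i in [0,5]:
  i=0: ✗ (none in [0,1])
  i=1: ✗ (none in [1,2])
  i=2: ✓ (witness j=3)
  i=3: ✓ (witness j=3)
  i=4: ✓ (witness j=4)
  i=5: ✓ (witness j=6)

2, 3, 4, 5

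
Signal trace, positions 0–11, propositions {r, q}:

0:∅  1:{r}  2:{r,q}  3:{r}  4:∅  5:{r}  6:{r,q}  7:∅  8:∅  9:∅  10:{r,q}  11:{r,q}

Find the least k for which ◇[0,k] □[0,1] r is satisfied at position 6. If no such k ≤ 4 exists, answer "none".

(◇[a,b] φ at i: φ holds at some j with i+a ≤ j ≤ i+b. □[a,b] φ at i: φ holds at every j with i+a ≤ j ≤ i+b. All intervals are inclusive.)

Scan j = 6,7,… for □[0,1] r:
  j=6: fails
  j=7: fails
  j=8: fails
  j=9: fails
  j=10: holds
First hit at j=10, so smallest k = 10-6 = 4.

4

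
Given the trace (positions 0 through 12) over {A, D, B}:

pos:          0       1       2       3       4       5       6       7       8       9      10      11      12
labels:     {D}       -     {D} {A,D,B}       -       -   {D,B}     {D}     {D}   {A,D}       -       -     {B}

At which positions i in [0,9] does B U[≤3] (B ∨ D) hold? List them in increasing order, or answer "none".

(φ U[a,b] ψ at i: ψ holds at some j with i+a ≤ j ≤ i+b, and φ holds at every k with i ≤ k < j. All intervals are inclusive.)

0, 2, 3, 6, 7, 8, 9

Evaluate at each i in [0,9]:
  i=0: ✓ (rhs at j=0)
  i=1: ✗ (lhs fails at k=1 before rhs at j=2)
  i=2: ✓ (rhs at j=2)
  i=3: ✓ (rhs at j=3)
  i=4: ✗ (lhs fails at k=4 before rhs at j=6)
  i=5: ✗ (lhs fails at k=5 before rhs at j=6)
  i=6: ✓ (rhs at j=6)
  i=7: ✓ (rhs at j=7)
  i=8: ✓ (rhs at j=8)
  i=9: ✓ (rhs at j=9)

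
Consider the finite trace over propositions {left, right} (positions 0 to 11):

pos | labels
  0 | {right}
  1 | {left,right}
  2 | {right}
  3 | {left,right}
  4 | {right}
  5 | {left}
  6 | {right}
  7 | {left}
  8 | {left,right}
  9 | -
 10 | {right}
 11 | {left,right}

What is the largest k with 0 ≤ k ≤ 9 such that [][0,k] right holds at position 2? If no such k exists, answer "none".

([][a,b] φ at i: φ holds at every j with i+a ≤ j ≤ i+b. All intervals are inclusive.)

right must hold from j=2 onward; find where it first fails.
  j=2: holds
  j=3: holds
  j=4: holds
  j=5: fails
Holds on [2,4], so largest k = 2.

2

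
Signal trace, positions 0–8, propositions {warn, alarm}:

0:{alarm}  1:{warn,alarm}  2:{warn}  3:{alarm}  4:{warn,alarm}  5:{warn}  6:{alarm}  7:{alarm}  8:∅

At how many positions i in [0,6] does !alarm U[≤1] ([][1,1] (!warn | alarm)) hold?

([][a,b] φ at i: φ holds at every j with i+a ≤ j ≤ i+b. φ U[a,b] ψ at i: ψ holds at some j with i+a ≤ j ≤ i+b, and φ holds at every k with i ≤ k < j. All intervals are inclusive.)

5

Evaluate at each i in [0,6]:
  i=0: ✓ (rhs at j=0)
  i=1: ✗ (lhs fails at k=1 before rhs at j=2)
  i=2: ✓ (rhs at j=2)
  i=3: ✓ (rhs at j=3)
  i=4: ✗ (lhs fails at k=4 before rhs at j=5)
  i=5: ✓ (rhs at j=5)
  i=6: ✓ (rhs at j=6)
Positions where it holds: {0, 2, 3, 5, 6} → 5.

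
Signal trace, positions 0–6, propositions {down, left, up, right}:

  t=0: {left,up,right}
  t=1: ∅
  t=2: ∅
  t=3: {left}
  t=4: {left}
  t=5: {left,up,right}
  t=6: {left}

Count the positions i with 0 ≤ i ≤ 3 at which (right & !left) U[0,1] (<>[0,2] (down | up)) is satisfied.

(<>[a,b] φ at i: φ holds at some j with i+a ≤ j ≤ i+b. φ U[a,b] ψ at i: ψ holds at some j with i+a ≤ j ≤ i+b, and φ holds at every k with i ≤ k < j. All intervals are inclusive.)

2

Evaluate at each i in [0,3]:
  i=0: ✓ (rhs at j=0)
  i=1: ✗ (no rhs in [1,2])
  i=2: ✗ (lhs fails at k=2 before rhs at j=3)
  i=3: ✓ (rhs at j=3)
Positions where it holds: {0, 3} → 2.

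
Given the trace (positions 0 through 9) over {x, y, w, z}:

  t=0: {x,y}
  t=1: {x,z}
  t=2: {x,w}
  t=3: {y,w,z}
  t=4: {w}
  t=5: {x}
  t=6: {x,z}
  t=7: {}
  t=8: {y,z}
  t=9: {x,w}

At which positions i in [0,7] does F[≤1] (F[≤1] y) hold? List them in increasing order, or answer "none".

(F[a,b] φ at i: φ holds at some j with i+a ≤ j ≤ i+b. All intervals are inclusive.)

0, 1, 2, 3, 6, 7

Evaluate at each i in [0,7]:
  i=0: ✓ (witness j=0)
  i=1: ✓ (witness j=2)
  i=2: ✓ (witness j=2)
  i=3: ✓ (witness j=3)
  i=4: ✗ (none in [4,5])
  i=5: ✗ (none in [5,6])
  i=6: ✓ (witness j=7)
  i=7: ✓ (witness j=7)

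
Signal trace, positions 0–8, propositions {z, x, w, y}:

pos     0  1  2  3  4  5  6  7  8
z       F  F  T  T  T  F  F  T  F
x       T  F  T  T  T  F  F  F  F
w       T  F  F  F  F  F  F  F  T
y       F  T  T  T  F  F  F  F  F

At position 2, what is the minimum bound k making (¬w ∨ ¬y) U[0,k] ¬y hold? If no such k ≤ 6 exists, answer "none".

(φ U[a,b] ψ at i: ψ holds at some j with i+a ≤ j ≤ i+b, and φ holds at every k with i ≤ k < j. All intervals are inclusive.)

2

Need earliest j ≥ 2 with ¬y, and (¬w ∨ ¬y) at every k in [2,j-1].
  j=2: rhs fails.
  j=3: rhs fails.
  j=4: rhs holds; lhs holds on [2,3]. k = 2.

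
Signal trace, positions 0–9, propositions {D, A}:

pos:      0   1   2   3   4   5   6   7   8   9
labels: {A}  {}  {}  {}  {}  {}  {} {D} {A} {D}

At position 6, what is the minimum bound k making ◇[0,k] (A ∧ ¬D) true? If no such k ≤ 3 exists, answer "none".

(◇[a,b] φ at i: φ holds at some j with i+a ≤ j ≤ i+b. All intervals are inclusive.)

Scan j = 6,7,… for (A ∧ ¬D):
  j=6: fails
  j=7: fails
  j=8: holds
First hit at j=8, so smallest k = 8-6 = 2.

2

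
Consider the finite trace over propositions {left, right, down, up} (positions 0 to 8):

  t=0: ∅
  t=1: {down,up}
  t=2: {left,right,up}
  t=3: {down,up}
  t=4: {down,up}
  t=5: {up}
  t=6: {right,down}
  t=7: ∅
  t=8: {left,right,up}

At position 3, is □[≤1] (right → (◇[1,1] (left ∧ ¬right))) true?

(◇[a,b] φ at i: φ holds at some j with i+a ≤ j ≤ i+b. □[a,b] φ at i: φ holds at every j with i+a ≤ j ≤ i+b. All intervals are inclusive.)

Check (right → (◇[1,1] (left ∧ ¬right))) at every j in [3,4]:
  j=3: antecedent false → ✓
  j=4: antecedent false → ✓
All positions satisfy it → formula holds.

True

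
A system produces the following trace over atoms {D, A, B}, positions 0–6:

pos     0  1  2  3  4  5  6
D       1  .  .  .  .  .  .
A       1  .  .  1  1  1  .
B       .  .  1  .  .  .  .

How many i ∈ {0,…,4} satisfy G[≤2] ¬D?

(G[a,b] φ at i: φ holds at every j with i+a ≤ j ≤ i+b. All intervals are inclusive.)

4

Evaluate at each i in [0,4]:
  i=0: ✗ (fails at j=0)
  i=1: ✓ (all of [1,3])
  i=2: ✓ (all of [2,4])
  i=3: ✓ (all of [3,5])
  i=4: ✓ (all of [4,6])
Positions where it holds: {1, 2, 3, 4} → 4.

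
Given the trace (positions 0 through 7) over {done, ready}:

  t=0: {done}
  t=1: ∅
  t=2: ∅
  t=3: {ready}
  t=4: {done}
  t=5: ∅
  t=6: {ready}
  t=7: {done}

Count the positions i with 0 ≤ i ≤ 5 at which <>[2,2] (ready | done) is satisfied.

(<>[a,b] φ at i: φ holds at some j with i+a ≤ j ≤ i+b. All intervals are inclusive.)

Evaluate at each i in [0,5]:
  i=0: ✗ (none in [2,2])
  i=1: ✓ (witness j=3)
  i=2: ✓ (witness j=4)
  i=3: ✗ (none in [5,5])
  i=4: ✓ (witness j=6)
  i=5: ✓ (witness j=7)
Positions where it holds: {1, 2, 4, 5} → 4.

4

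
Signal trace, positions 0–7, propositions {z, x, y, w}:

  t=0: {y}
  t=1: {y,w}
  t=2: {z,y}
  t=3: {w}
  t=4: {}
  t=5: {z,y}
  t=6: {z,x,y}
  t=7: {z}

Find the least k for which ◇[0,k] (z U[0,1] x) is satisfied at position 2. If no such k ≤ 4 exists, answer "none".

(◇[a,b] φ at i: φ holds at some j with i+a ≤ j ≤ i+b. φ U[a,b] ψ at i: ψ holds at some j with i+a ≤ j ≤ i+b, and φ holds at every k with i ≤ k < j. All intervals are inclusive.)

3

Scan j = 2,3,… for (z U[0,1] x):
  j=2: fails
  j=3: fails
  j=4: fails
  j=5: holds
First hit at j=5, so smallest k = 5-2 = 3.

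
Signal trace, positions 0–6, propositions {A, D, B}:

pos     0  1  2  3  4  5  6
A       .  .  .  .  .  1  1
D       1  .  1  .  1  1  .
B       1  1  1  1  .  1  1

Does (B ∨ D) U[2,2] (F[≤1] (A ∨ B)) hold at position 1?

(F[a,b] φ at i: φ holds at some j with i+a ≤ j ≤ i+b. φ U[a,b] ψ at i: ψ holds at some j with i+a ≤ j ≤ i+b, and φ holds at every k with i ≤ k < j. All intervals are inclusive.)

Holds

Need some j in [3,3] with F[≤1] (A ∨ B), and (B ∨ D) at every k in [1,j-1].
  j=3: F[≤1] (A ∨ B) holds; (B ∨ D) holds at every k in [1,2] → satisfied.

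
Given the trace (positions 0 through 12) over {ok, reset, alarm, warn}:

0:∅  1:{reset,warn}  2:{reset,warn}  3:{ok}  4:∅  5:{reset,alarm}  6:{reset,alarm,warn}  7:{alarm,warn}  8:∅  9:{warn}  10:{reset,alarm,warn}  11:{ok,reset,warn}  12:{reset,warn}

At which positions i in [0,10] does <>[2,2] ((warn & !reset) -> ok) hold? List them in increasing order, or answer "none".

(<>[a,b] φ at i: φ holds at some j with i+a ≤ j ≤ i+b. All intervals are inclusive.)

Evaluate at each i in [0,10]:
  i=0: ✓ (witness j=2)
  i=1: ✓ (witness j=3)
  i=2: ✓ (witness j=4)
  i=3: ✓ (witness j=5)
  i=4: ✓ (witness j=6)
  i=5: ✗ (none in [7,7])
  i=6: ✓ (witness j=8)
  i=7: ✗ (none in [9,9])
  i=8: ✓ (witness j=10)
  i=9: ✓ (witness j=11)
  i=10: ✓ (witness j=12)

0, 1, 2, 3, 4, 6, 8, 9, 10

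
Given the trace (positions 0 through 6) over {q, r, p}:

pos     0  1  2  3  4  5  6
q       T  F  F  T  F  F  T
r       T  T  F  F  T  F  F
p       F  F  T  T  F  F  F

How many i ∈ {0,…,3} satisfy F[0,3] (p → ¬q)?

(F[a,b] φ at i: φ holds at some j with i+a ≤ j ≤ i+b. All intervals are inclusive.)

Evaluate at each i in [0,3]:
  i=0: ✓ (witness j=0)
  i=1: ✓ (witness j=1)
  i=2: ✓ (witness j=2)
  i=3: ✓ (witness j=4)
Positions where it holds: {0, 1, 2, 3} → 4.

4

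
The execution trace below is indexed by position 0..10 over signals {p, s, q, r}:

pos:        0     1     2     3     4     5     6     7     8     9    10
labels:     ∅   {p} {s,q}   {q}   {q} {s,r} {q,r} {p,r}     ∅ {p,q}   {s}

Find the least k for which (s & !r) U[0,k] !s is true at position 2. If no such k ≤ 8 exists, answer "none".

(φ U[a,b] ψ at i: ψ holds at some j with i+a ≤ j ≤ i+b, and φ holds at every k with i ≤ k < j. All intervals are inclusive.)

Need earliest j ≥ 2 with !s, and (s & !r) at every k in [2,j-1].
  j=2: rhs fails.
  j=3: rhs holds; lhs holds on [2,2]. k = 1.

1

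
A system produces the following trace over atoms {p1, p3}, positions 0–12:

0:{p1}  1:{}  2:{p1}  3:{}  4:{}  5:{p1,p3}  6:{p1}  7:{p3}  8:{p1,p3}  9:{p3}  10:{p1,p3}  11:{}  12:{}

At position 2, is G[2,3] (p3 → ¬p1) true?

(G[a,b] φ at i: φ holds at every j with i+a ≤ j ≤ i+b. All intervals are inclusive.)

No

Check (p3 → ¬p1) at every j in [4,5]:
  j=4: antecedent false → ✓
  j=5: antecedent true; consequent false → ✗
Fails at j=5 → formula fails.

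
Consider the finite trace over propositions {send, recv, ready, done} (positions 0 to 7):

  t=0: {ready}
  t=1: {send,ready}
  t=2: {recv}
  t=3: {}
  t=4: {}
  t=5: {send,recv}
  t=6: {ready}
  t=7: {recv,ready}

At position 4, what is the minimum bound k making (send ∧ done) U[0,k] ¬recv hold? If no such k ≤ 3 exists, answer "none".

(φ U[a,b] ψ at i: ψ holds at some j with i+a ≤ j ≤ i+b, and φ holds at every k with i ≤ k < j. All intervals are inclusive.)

0

Need earliest j ≥ 4 with ¬recv, and (send ∧ done) at every k in [4,j-1].
  j=4: rhs holds (empty prefix). k = 0.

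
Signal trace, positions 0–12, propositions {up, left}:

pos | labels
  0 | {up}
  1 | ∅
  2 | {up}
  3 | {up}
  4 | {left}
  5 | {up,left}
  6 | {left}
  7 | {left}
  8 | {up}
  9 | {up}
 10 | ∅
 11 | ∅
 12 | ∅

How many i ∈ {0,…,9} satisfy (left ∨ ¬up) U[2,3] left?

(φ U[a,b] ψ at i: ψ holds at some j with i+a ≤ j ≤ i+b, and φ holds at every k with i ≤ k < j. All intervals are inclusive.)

2

Evaluate at each i in [0,9]:
  i=0: ✗ (no rhs in [2,3])
  i=1: ✗ (lhs fails at k=2 before rhs at j=4)
  i=2: ✗ (lhs fails at k=2 before rhs at j=4)
  i=3: ✗ (lhs fails at k=3 before rhs at j=5)
  i=4: ✓ (rhs at j=6; lhs holds on [4,5])
  i=5: ✓ (rhs at j=7; lhs holds on [5,6])
  i=6: ✗ (no rhs in [8,9])
  i=7: ✗ (no rhs in [9,10])
  i=8: ✗ (no rhs in [10,11])
  i=9: ✗ (no rhs in [11,12])
Positions where it holds: {4, 5} → 2.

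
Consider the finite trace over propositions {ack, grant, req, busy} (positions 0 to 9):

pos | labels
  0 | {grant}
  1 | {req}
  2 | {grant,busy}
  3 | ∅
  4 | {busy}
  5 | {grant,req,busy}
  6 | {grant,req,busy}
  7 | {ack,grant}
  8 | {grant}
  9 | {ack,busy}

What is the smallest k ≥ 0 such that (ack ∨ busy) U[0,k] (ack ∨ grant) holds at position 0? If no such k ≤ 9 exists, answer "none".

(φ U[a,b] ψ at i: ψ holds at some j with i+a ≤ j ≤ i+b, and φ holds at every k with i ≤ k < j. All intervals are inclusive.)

0

Need earliest j ≥ 0 with (ack ∨ grant), and (ack ∨ busy) at every k in [0,j-1].
  j=0: rhs holds (empty prefix). k = 0.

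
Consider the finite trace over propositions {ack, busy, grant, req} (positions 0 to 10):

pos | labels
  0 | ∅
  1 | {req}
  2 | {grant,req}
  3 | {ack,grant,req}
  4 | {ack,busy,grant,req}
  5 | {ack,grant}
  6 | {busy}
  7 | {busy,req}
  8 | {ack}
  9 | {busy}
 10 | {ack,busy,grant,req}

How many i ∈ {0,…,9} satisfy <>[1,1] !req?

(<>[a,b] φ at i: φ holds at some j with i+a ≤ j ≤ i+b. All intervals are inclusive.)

4

Evaluate at each i in [0,9]:
  i=0: ✗ (none in [1,1])
  i=1: ✗ (none in [2,2])
  i=2: ✗ (none in [3,3])
  i=3: ✗ (none in [4,4])
  i=4: ✓ (witness j=5)
  i=5: ✓ (witness j=6)
  i=6: ✗ (none in [7,7])
  i=7: ✓ (witness j=8)
  i=8: ✓ (witness j=9)
  i=9: ✗ (none in [10,10])
Positions where it holds: {4, 5, 7, 8} → 4.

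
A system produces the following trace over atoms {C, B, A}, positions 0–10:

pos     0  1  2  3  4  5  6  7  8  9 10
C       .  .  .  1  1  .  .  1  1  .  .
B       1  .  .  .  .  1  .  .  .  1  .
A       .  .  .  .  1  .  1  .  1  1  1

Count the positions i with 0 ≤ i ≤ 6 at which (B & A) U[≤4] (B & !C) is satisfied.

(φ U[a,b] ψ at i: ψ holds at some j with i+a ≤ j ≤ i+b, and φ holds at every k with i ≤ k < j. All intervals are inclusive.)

Evaluate at each i in [0,6]:
  i=0: ✓ (rhs at j=0)
  i=1: ✗ (lhs fails at k=1 before rhs at j=5)
  i=2: ✗ (lhs fails at k=2 before rhs at j=5)
  i=3: ✗ (lhs fails at k=3 before rhs at j=5)
  i=4: ✗ (lhs fails at k=4 before rhs at j=5)
  i=5: ✓ (rhs at j=5)
  i=6: ✗ (lhs fails at k=6 before rhs at j=9)
Positions where it holds: {0, 5} → 2.

2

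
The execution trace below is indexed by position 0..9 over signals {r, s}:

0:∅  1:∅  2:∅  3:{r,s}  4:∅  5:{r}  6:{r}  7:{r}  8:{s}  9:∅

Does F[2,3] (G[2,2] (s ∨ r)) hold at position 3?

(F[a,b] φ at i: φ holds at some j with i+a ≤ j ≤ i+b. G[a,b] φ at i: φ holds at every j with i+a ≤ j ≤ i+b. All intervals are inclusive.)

True

Check G[2,2] (s ∨ r) at each j in [5,6]:
  j=5: holds on [7,7]
  j=6: holds on [8,8]
Found at j=5 → formula holds.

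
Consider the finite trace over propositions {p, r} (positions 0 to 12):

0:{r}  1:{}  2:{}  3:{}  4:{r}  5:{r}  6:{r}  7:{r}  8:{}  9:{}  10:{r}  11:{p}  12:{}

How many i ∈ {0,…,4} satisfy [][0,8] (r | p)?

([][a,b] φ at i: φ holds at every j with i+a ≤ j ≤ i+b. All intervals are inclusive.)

0

Evaluate at each i in [0,4]:
  i=0: ✗ (fails at j=1)
  i=1: ✗ (fails at j=1)
  i=2: ✗ (fails at j=2)
  i=3: ✗ (fails at j=3)
  i=4: ✗ (fails at j=8)
Positions where it holds: {} → 0.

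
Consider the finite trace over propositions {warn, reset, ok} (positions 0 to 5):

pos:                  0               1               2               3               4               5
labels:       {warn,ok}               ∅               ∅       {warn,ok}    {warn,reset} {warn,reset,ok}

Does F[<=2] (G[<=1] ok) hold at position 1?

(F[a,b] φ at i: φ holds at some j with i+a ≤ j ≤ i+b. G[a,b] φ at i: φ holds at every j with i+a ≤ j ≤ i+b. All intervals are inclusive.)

Does not hold

Check G[<=1] ok at each j in [1,3]:
  j=1: fails at 1
  j=2: fails at 2
  j=3: fails at 4
No position in the window satisfies it → formula fails.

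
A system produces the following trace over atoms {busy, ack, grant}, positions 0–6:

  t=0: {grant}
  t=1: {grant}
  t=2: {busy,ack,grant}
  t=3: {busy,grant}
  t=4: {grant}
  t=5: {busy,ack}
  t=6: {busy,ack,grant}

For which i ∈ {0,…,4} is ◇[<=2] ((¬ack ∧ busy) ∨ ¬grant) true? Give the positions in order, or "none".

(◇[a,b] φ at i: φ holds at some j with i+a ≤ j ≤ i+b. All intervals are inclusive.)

Evaluate at each i in [0,4]:
  i=0: ✗ (none in [0,2])
  i=1: ✓ (witness j=3)
  i=2: ✓ (witness j=3)
  i=3: ✓ (witness j=3)
  i=4: ✓ (witness j=5)

1, 2, 3, 4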